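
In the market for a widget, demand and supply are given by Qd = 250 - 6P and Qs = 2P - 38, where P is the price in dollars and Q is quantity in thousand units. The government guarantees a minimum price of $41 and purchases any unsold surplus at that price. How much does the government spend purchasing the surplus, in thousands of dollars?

1640

Without the control the market clears where 250 - 6P = 2P - 38, i.e. P* = 36 and Q* = 34.
Because the floor (41) lies above the market-clearing price, it is binding.
At P = 41: Qd = 250 - 6·41 = 4 and Qs = 2·41 - 38 = 44.
Surplus = Qs - Qd = 40.
Government expenditure = surplus × support price = 40 × 41 = 1640.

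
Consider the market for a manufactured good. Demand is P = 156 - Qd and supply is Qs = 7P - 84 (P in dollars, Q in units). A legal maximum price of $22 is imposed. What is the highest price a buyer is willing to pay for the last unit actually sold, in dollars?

Rearranging demand gives Qd = 156 - P. Setting quantity demanded equal to quantity supplied, 156 - P = 7P - 84, gives P* = 30 and Q* = 126.
The ceiling of 22 is below the equilibrium price 30, so it binds.
At P = 22: Qd = 156 - 22 = 134 and Qs = 7·22 - 84 = 70.
Only 70 units reach the market. On the demand curve, the marginal buyer's willingness to pay at Q = 70 is (156 - 70) = 86.

86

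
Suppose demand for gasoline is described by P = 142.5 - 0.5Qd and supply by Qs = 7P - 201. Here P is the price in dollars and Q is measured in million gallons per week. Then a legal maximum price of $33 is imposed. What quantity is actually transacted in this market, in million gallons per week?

30

Rearranging demand gives Qd = 285 - 2P. Equilibrium: 285 - 2P = 7P - 201, so 486 = 9P and P* = 54, Q* = 177.
Since 33 < 54, the ceiling is binding.
At P = 33: Qd = 285 - 2·33 = 219 and Qs = 7·33 - 201 = 30.
The quantity actually transacted is the short side, supply: 30.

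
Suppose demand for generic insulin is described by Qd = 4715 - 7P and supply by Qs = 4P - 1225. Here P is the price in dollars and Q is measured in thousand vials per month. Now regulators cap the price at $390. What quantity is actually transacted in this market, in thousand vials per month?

In a free market, 4715 - 7P = 4P - 1225 gives the equilibrium P* = 540, Q* = 935.
The ceiling of 390 is below the equilibrium price 540, so it binds.
At P = 390: Qd = 4715 - 7·390 = 1985 and Qs = 4·390 - 1225 = 335.
The quantity actually transacted is the short side, supply: 335.

335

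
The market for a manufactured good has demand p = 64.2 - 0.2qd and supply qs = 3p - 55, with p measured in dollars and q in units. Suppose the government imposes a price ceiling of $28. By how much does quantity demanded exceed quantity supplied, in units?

152

Rearranging demand gives qd = 321 - 5p. In a free market, 321 - 5p = 3p - 55 gives the equilibrium p* = 47, q* = 86.
Since 28 < 47, the ceiling is binding.
At p = 28: qd = 321 - 5·28 = 181 and qs = 3·28 - 55 = 29.
Shortage = qd - qs = 181 - 29 = 152.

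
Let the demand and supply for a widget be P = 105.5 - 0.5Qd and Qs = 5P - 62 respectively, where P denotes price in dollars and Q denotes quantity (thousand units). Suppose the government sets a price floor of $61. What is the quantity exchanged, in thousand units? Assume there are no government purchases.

Rearranging demand gives Qd = 211 - 2P. Setting quantity demanded equal to quantity supplied, 211 - 2P = 5P - 62, gives P* = 39 and Q* = 133.
Since 61 > 39, the floor is binding.
At P = 61: Qd = 211 - 2·61 = 89 and Qs = 5·61 - 62 = 243.
The quantity actually transacted is the short side, demand: 89.

89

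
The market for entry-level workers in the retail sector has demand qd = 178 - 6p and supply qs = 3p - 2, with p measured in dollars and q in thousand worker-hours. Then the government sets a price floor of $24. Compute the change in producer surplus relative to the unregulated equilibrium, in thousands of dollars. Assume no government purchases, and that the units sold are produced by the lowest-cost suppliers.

40

Setting quantity demanded equal to quantity supplied, 178 - 6p = 3p - 2, gives p* = 20 and q* = 58.
The floor of 24 is above the equilibrium price 20, so it binds.
At p = 24: qd = 178 - 6·24 = 34 and qs = 3·24 - 2 = 70.
Producer surplus without the control is ½ · (20 - 2/3) · 58 = 1682/3.
With the floor, 34 units are sold at 24. The supply price at q = 34 is 12, so PS = ½ · [(24 - 2/3) + (24 - 12)] · 34 = 1802/3.
Change in producer surplus = 1802/3 - 1682/3 = 40.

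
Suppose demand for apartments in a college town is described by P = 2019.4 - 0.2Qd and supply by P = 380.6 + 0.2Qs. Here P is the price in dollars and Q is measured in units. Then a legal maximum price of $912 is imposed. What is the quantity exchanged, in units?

Rearranging demand gives Qd = 10097 - 5P; rearranging supply gives Qs = 5P - 1903. Setting quantity demanded equal to quantity supplied, 10097 - 5P = 5P - 1903, gives P* = 1200 and Q* = 4097.
The ceiling of 912 is below the equilibrium price 1200, so it binds.
At P = 912: Qd = 10097 - 5·912 = 5537 and Qs = 5·912 - 1903 = 2657.
The quantity actually transacted is the short side, supply: 2657.

2657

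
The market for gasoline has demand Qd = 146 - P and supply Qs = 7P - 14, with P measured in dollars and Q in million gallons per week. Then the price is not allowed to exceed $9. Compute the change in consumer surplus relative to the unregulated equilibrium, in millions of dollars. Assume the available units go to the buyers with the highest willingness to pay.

-2425.5

Setting quantity demanded equal to quantity supplied, 146 - P = 7P - 14, gives P* = 20 and Q* = 126.
The ceiling of 9 is below the equilibrium price 20, so it binds.
At P = 9: Qd = 146 - 9 = 137 and Qs = 7·9 - 14 = 49.
Consumer surplus without the control is ½ · (146 - 20) · 126 = 7938.
With the ceiling, 49 units are sold at 9 (assume they go to the highest-value buyers). The demand price at Q = 49 is 97, so CS = ½ · [(146 - 9) + (97 - 9)] · 49 = 5512.5.
Change in consumer surplus = 5512.5 - 7938 = -2425.5.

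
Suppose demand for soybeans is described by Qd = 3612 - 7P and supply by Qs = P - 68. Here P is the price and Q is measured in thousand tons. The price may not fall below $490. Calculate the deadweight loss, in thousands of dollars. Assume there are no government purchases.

25200

Setting quantity demanded equal to quantity supplied, 3612 - 7P = P - 68, gives P* = 460 and Q* = 392.
Since 490 > 460, the floor is binding.
At P = 490: Qd = 3612 - 7·490 = 182 and Qs = 490 - 68 = 422.
Quantity traded falls to 182. At Q = 182 the demand price is (3612 - 182)/7 = 490 and the supply price is 68 + 182 = 250.
Deadweight loss = ½ · (490 - 250) · (392 - 182) = ½ · 240 · 210 = 25200.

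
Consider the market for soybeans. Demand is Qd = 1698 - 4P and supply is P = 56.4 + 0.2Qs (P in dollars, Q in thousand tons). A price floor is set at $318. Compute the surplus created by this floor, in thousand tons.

Rearranging supply gives Qs = 5P - 282. Equilibrium: 1698 - 4P = 5P - 282, so 1980 = 9P and P* = 220, Q* = 818.
The floor of 318 is above the equilibrium price 220, so it binds.
At P = 318: Qd = 1698 - 4·318 = 426 and Qs = 5·318 - 282 = 1308.
Surplus = Qs - Qd = 1308 - 426 = 882.

882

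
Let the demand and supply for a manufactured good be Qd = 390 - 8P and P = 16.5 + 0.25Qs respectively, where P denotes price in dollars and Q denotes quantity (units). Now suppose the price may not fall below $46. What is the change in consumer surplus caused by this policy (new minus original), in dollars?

-432

Rearranging supply gives Qs = 4P - 66. Setting quantity demanded equal to quantity supplied, 390 - 8P = 4P - 66, gives P* = 38 and Q* = 86.
Because the floor (46) lies above the market-clearing price, it is binding.
At P = 46: Qd = 390 - 8·46 = 22 and Qs = 4·46 - 66 = 118.
Consumer surplus without the control is ½ · (48.75 - 38) · 86 = 462.25.
With the floor, consumers buy 22 units at 46, so CS = ½ · (48.75 - 46) · 22 = 30.25.
Change in consumer surplus = 30.25 - 462.25 = -432.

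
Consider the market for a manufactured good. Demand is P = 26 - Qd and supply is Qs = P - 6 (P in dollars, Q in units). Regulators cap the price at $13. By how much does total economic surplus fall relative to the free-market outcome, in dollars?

Rearranging demand gives Qd = 26 - P. Setting quantity demanded equal to quantity supplied, 26 - P = P - 6, gives P* = 16 and Q* = 10.
The ceiling of 13 is below the equilibrium price 16, so it binds.
At P = 13: Qd = 26 - 13 = 13 and Qs = 13 - 6 = 7.
Quantity traded falls to 7. At Q = 7 the demand price is 26 - 7 = 19 and the supply price is 6 + 7 = 13.
Deadweight loss = ½ · (19 - 13) · (10 - 7) = ½ · 6 · 3 = 9.

9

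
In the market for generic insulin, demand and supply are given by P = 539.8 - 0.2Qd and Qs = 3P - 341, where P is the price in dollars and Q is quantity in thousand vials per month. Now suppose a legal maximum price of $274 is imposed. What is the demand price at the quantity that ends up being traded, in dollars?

Rearranging demand gives Qd = 2699 - 5P. In a free market, 2699 - 5P = 3P - 341 gives the equilibrium P* = 380, Q* = 799.
Since 274 < 380, the ceiling is binding.
At P = 274: Qd = 2699 - 5·274 = 1329 and Qs = 3·274 - 341 = 481.
Only 481 units reach the market. On the demand curve, the marginal buyer's willingness to pay at Q = 481 is (2699 - 481)/5 = 443.6.

443.6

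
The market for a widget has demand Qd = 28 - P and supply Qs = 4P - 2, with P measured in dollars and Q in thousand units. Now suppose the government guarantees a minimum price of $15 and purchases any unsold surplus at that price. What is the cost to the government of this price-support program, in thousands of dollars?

Equilibrium: 28 - P = 4P - 2, so 30 = 5P and P* = 6, Q* = 22.
Since 15 > 6, the floor is binding.
At P = 15: Qd = 28 - 15 = 13 and Qs = 4·15 - 2 = 58.
Surplus = Qs - Qd = 45.
Government expenditure = surplus × support price = 45 × 15 = 675.

675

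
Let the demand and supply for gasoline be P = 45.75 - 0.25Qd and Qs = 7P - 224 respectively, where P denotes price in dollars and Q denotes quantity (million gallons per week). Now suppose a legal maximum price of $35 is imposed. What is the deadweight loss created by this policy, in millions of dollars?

38.5

Rearranging demand gives Qd = 183 - 4P. Equilibrium: 183 - 4P = 7P - 224, so 407 = 11P and P* = 37, Q* = 35.
The ceiling of 35 is below the equilibrium price 37, so it binds.
At P = 35: Qd = 183 - 4·35 = 43 and Qs = 7·35 - 224 = 21.
Quantity traded falls to 21. At Q = 21 the demand price is (183 - 21)/4 = 40.5 and the supply price is (224 + 21)/7 = 35.
Deadweight loss = ½ · (40.5 - 35) · (35 - 21) = ½ · 5.5 · 14 = 38.5.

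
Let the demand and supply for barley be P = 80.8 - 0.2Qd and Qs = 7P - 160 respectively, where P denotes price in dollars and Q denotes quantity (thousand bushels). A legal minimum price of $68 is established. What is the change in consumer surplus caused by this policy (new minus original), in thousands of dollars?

Rearranging demand gives Qd = 404 - 5P. Setting quantity demanded equal to quantity supplied, 404 - 5P = 7P - 160, gives P* = 47 and Q* = 169.
Since 68 > 47, the floor is binding.
At P = 68: Qd = 404 - 5·68 = 64 and Qs = 7·68 - 160 = 316.
Consumer surplus without the control is ½ · (80.8 - 47) · 169 = 2856.1.
With the floor, consumers buy 64 units at 68, so CS = ½ · (80.8 - 68) · 64 = 409.6.
Change in consumer surplus = 409.6 - 2856.1 = -2446.5.

-2446.5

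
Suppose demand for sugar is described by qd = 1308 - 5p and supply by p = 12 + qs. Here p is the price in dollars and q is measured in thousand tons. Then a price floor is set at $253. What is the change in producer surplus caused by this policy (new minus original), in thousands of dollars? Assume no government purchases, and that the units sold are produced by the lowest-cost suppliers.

Rearranging supply gives qs = p - 12. Equilibrium: 1308 - 5p = p - 12, so 1320 = 6p and p* = 220, q* = 208.
Since 253 > 220, the floor is binding.
At p = 253: qd = 1308 - 5·253 = 43 and qs = 253 - 12 = 241.
Producer surplus without the control is ½ · (220 - 12) · 208 = 21632.
With the floor, 43 units are sold at 253. The supply price at q = 43 is 55, so PS = ½ · [(253 - 12) + (253 - 55)] · 43 = 9438.5.
Change in producer surplus = 9438.5 - 21632 = -12193.5.

-12193.5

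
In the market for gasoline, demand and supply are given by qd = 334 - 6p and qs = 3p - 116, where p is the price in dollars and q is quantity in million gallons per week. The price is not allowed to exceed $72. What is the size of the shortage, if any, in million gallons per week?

Equilibrium: 334 - 6p = 3p - 116, so 450 = 9p and p* = 50, q* = 34.
Since 72 is above p* = 50, the ceiling does not bind and the free-market outcome prevails.
Since the control does not bind, there is no shortage.

0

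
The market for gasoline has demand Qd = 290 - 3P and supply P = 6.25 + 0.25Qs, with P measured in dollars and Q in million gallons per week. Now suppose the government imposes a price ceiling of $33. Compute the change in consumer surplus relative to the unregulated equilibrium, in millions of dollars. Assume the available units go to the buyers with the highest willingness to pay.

900

Rearranging supply gives Qs = 4P - 25. Without the control the market clears where 290 - 3P = 4P - 25, i.e. P* = 45 and Q* = 155.
Because the ceiling (33) lies below the market-clearing price, it is binding.
At P = 33: Qd = 290 - 3·33 = 191 and Qs = 4·33 - 25 = 107.
Consumer surplus without the control is ½ · (290/3 - 45) · 155 = 24025/6.
With the ceiling, 107 units are sold at 33 (assume they go to the highest-value buyers). The demand price at Q = 107 is 61, so CS = ½ · [(290/3 - 33) + (61 - 33)] · 107 = 29425/6.
Change in consumer surplus = 29425/6 - 24025/6 = 900.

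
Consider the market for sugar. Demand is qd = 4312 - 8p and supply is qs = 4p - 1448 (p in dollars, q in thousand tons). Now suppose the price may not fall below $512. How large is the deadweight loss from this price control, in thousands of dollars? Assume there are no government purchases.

Equilibrium: 4312 - 8p = 4p - 1448, so 5760 = 12p and p* = 480, q* = 472.
The floor of 512 is above the equilibrium price 480, so it binds.
At p = 512: qd = 4312 - 8·512 = 216 and qs = 4·512 - 1448 = 600.
Quantity traded falls to 216. At q = 216 the demand price is (4312 - 216)/8 = 512 and the supply price is (1448 + 216)/4 = 416.
Deadweight loss = ½ · (512 - 416) · (472 - 216) = ½ · 96 · 256 = 12288.

12288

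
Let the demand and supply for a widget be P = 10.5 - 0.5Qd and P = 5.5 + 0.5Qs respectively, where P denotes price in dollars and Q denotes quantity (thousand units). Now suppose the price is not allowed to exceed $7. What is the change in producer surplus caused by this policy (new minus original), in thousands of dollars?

Rearranging demand gives Qd = 21 - 2P; rearranging supply gives Qs = 2P - 11. Setting quantity demanded equal to quantity supplied, 21 - 2P = 2P - 11, gives P* = 8 and Q* = 5.
Because the ceiling (7) lies below the market-clearing price, it is binding.
At P = 7: Qd = 21 - 2·7 = 7 and Qs = 2·7 - 11 = 3.
Producer surplus without the control is ½ · (8 - 5.5) · 5 = 6.25.
With the ceiling, producers sell 3 units at 7, so PS = ½ · (7 - 5.5) · 3 = 2.25.
Change in producer surplus = 2.25 - 6.25 = -4.

-4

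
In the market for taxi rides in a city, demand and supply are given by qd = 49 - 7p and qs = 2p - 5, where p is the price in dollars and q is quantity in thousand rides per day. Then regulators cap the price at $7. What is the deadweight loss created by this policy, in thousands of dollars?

Equilibrium: 49 - 7p = 2p - 5, so 54 = 9p and p* = 6, q* = 7.
The ceiling of 7 is above the equilibrium price 6, so it is not binding; the market clears at p* = 6, q* = 7.
Since the control does not bind, no trades are prevented and deadweight loss is zero.

0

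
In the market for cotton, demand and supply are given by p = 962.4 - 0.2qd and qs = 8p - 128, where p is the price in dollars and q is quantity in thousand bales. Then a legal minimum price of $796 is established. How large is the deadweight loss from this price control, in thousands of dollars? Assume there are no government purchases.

703040

Rearranging demand gives qd = 4812 - 5p. Equilibrium: 4812 - 5p = 8p - 128, so 4940 = 13p and p* = 380, q* = 2912.
Since 796 > 380, the floor is binding.
At p = 796: qd = 4812 - 5·796 = 832 and qs = 8·796 - 128 = 6240.
Quantity traded falls to 832. At q = 832 the demand price is (4812 - 832)/5 = 796 and the supply price is (128 + 832)/8 = 120.
Deadweight loss = ½ · (796 - 120) · (2912 - 832) = ½ · 676 · 2080 = 703040.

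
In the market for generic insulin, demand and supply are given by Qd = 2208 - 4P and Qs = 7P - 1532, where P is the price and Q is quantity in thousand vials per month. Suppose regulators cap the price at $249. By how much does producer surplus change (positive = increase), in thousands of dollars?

In a free market, 2208 - 4P = 7P - 1532 gives the equilibrium P* = 340, Q* = 848.
The ceiling of 249 is below the equilibrium price 340, so it binds.
At P = 249: Qd = 2208 - 4·249 = 1212 and Qs = 7·249 - 1532 = 211.
Producer surplus without the control is ½ · (340 - 1532/7) · 848 = 359552/7.
With the ceiling, producers sell 211 units at 249, so PS = ½ · (249 - 1532/7) · 211 = 44521/14.
Change in producer surplus = 44521/14 - 359552/7 = -48184.5.

-48184.5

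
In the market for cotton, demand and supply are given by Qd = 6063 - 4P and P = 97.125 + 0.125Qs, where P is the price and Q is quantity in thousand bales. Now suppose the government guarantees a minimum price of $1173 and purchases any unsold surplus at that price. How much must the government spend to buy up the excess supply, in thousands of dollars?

8487828

Rearranging supply gives Qs = 8P - 777. In a free market, 6063 - 4P = 8P - 777 gives the equilibrium P* = 570, Q* = 3783.
The floor of 1173 is above the equilibrium price 570, so it binds.
At P = 1173: Qd = 6063 - 4·1173 = 1371 and Qs = 8·1173 - 777 = 8607.
Surplus = Qs - Qd = 7236.
Government expenditure = surplus × support price = 7236 × 1173 = 8487828.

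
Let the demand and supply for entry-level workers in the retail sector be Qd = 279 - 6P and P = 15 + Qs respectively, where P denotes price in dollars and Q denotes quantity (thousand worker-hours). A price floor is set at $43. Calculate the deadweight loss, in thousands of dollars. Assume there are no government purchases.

Rearranging supply gives Qs = P - 15. Setting quantity demanded equal to quantity supplied, 279 - 6P = P - 15, gives P* = 42 and Q* = 27.
Since 43 > 42, the floor is binding.
At P = 43: Qd = 279 - 6·43 = 21 and Qs = 43 - 15 = 28.
Quantity traded falls to 21. At Q = 21 the demand price is (279 - 21)/6 = 43 and the supply price is 15 + 21 = 36.
Deadweight loss = ½ · (43 - 36) · (27 - 21) = ½ · 7 · 6 = 21.

21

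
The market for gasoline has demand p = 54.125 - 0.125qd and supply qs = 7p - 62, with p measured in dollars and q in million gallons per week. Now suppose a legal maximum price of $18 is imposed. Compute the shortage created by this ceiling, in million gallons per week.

225

Rearranging demand gives qd = 433 - 8p. Equilibrium: 433 - 8p = 7p - 62, so 495 = 15p and p* = 33, q* = 169.
Since 18 < 33, the ceiling is binding.
At p = 18: qd = 433 - 8·18 = 289 and qs = 7·18 - 62 = 64.
Shortage = qd - qs = 289 - 64 = 225.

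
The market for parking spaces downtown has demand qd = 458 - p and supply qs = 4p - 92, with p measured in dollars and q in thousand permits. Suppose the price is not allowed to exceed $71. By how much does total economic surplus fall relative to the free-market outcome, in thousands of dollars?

15210

Equilibrium: 458 - p = 4p - 92, so 550 = 5p and p* = 110, q* = 348.
Because the ceiling (71) lies below the market-clearing price, it is binding.
At p = 71: qd = 458 - 71 = 387 and qs = 4·71 - 92 = 192.
Quantity traded falls to 192. At q = 192 the demand price is 458 - 192 = 266 and the supply price is (92 + 192)/4 = 71.
Deadweight loss = ½ · (266 - 71) · (348 - 192) = ½ · 195 · 156 = 15210.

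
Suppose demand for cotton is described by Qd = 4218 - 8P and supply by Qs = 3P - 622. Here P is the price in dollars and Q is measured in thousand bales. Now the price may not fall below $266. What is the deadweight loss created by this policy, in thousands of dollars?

Equilibrium: 4218 - 8P = 3P - 622, so 4840 = 11P and P* = 440, Q* = 698.
The floor of 266 is below the equilibrium price 440, so it is not binding; the market clears at P* = 440, Q* = 698.
Since the control does not bind, no trades are prevented and deadweight loss is zero.

0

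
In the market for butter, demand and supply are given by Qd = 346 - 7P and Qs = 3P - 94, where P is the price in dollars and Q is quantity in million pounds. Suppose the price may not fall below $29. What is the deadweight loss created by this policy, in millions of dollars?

Setting quantity demanded equal to quantity supplied, 346 - 7P = 3P - 94, gives P* = 44 and Q* = 38.
The floor of 29 is below the equilibrium price 44, so it is not binding; the market clears at P* = 44, Q* = 38.
Since the control does not bind, no trades are prevented and deadweight loss is zero.

0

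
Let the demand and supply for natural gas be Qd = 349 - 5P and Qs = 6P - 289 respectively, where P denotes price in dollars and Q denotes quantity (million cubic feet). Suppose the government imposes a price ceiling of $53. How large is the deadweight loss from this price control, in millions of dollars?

Equilibrium: 349 - 5P = 6P - 289, so 638 = 11P and P* = 58, Q* = 59.
Since 53 < 58, the ceiling is binding.
At P = 53: Qd = 349 - 5·53 = 84 and Qs = 6·53 - 289 = 29.
Quantity traded falls to 29. At Q = 29 the demand price is (349 - 29)/5 = 64 and the supply price is (289 + 29)/6 = 53.
Deadweight loss = ½ · (64 - 53) · (59 - 29) = ½ · 11 · 30 = 165.

165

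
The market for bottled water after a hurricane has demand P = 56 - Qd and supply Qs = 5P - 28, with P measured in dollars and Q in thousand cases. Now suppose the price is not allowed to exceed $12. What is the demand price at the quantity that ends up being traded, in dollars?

Rearranging demand gives Qd = 56 - P. Setting quantity demanded equal to quantity supplied, 56 - P = 5P - 28, gives P* = 14 and Q* = 42.
Because the ceiling (12) lies below the market-clearing price, it is binding.
At P = 12: Qd = 56 - 12 = 44 and Qs = 5·12 - 28 = 32.
Only 32 units reach the market. On the demand curve, the marginal buyer's willingness to pay at Q = 32 is (56 - 32) = 24.

24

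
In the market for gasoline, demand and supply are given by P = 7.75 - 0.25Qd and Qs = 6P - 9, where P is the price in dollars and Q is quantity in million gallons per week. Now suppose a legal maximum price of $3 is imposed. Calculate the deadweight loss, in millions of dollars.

Rearranging demand gives Qd = 31 - 4P. Setting quantity demanded equal to quantity supplied, 31 - 4P = 6P - 9, gives P* = 4 and Q* = 15.
Since 3 < 4, the ceiling is binding.
At P = 3: Qd = 31 - 4·3 = 19 and Qs = 6·3 - 9 = 9.
Quantity traded falls to 9. At Q = 9 the demand price is (31 - 9)/4 = 5.5 and the supply price is (9 + 9)/6 = 3.
Deadweight loss = ½ · (5.5 - 3) · (15 - 9) = ½ · 2.5 · 6 = 7.5.

7.5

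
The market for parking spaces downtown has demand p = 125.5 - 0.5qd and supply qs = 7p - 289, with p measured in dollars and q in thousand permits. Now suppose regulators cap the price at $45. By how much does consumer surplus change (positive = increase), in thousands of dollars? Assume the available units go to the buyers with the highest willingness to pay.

-2366.25

Rearranging demand gives qd = 251 - 2p. In a free market, 251 - 2p = 7p - 289 gives the equilibrium p* = 60, q* = 131.
Because the ceiling (45) lies below the market-clearing price, it is binding.
At p = 45: qd = 251 - 2·45 = 161 and qs = 7·45 - 289 = 26.
Consumer surplus without the control is ½ · (125.5 - 60) · 131 = 4290.25.
With the ceiling, 26 units are sold at 45 (assume they go to the highest-value buyers). The demand price at q = 26 is 112.5, so CS = ½ · [(125.5 - 45) + (112.5 - 45)] · 26 = 1924.
Change in consumer surplus = 1924 - 4290.25 = -2366.25.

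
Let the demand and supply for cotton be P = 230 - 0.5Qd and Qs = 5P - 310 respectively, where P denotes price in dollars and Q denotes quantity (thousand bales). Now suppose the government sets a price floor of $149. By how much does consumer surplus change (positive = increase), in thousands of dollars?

-7839

Rearranging demand gives Qd = 460 - 2P. Setting quantity demanded equal to quantity supplied, 460 - 2P = 5P - 310, gives P* = 110 and Q* = 240.
The floor of 149 is above the equilibrium price 110, so it binds.
At P = 149: Qd = 460 - 2·149 = 162 and Qs = 5·149 - 310 = 435.
Consumer surplus without the control is ½ · (230 - 110) · 240 = 14400.
With the floor, consumers buy 162 units at 149, so CS = ½ · (230 - 149) · 162 = 6561.
Change in consumer surplus = 6561 - 14400 = -7839.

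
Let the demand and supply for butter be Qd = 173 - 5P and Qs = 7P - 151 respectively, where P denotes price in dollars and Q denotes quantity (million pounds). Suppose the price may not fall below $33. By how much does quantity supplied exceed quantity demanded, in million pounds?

72

Without the control the market clears where 173 - 5P = 7P - 151, i.e. P* = 27 and Q* = 38.
Because the floor (33) lies above the market-clearing price, it is binding.
At P = 33: Qd = 173 - 5·33 = 8 and Qs = 7·33 - 151 = 80.
Surplus = Qs - Qd = 80 - 8 = 72.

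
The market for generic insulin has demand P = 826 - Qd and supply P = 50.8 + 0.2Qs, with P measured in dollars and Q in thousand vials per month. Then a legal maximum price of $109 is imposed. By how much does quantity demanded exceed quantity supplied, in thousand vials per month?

Rearranging demand gives Qd = 826 - P; rearranging supply gives Qs = 5P - 254. In a free market, 826 - P = 5P - 254 gives the equilibrium P* = 180, Q* = 646.
Because the ceiling (109) lies below the market-clearing price, it is binding.
At P = 109: Qd = 826 - 109 = 717 and Qs = 5·109 - 254 = 291.
Shortage = Qd - Qs = 717 - 291 = 426.

426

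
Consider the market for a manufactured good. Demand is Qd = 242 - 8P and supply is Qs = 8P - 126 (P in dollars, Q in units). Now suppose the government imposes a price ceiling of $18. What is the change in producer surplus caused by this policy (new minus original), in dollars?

Setting quantity demanded equal to quantity supplied, 242 - 8P = 8P - 126, gives P* = 23 and Q* = 58.
Because the ceiling (18) lies below the market-clearing price, it is binding.
At P = 18: Qd = 242 - 8·18 = 98 and Qs = 8·18 - 126 = 18.
Producer surplus without the control is ½ · (23 - 15.75) · 58 = 210.25.
With the ceiling, producers sell 18 units at 18, so PS = ½ · (18 - 15.75) · 18 = 20.25.
Change in producer surplus = 20.25 - 210.25 = -190.

-190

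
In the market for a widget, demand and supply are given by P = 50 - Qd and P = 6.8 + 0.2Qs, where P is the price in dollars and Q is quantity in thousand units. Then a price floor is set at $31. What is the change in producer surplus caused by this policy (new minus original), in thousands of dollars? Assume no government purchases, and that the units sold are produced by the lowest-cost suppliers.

294.1

Rearranging demand gives Qd = 50 - P; rearranging supply gives Qs = 5P - 34. Without the control the market clears where 50 - P = 5P - 34, i.e. P* = 14 and Q* = 36.
Since 31 > 14, the floor is binding.
At P = 31: Qd = 50 - 31 = 19 and Qs = 5·31 - 34 = 121.
Producer surplus without the control is ½ · (14 - 6.8) · 36 = 129.6.
With the floor, 19 units are sold at 31. The supply price at Q = 19 is 10.6, so PS = ½ · [(31 - 6.8) + (31 - 10.6)] · 19 = 423.7.
Change in producer surplus = 423.7 - 129.6 = 294.1.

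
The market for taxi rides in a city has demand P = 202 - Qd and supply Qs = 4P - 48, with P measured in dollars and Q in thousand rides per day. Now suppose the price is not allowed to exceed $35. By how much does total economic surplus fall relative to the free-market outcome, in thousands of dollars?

Rearranging demand gives Qd = 202 - P. In a free market, 202 - P = 4P - 48 gives the equilibrium P* = 50, Q* = 152.
Since 35 < 50, the ceiling is binding.
At P = 35: Qd = 202 - 35 = 167 and Qs = 4·35 - 48 = 92.
Quantity traded falls to 92. At Q = 92 the demand price is 202 - 92 = 110 and the supply price is (48 + 92)/4 = 35.
Deadweight loss = ½ · (110 - 35) · (152 - 92) = ½ · 75 · 60 = 2250.

2250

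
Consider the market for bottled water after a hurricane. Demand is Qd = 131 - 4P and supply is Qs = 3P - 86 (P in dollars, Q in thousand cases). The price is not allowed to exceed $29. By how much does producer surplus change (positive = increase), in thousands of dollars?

-8

Setting quantity demanded equal to quantity supplied, 131 - 4P = 3P - 86, gives P* = 31 and Q* = 7.
The ceiling of 29 is below the equilibrium price 31, so it binds.
At P = 29: Qd = 131 - 4·29 = 15 and Qs = 3·29 - 86 = 1.
Producer surplus without the control is ½ · (31 - 86/3) · 7 = 49/6.
With the ceiling, producers sell 1 units at 29, so PS = ½ · (29 - 86/3) · 1 = 1/6.
Change in producer surplus = 1/6 - 49/6 = -8.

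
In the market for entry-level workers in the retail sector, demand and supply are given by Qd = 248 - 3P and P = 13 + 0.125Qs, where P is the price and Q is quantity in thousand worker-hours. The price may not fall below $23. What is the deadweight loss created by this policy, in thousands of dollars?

0

Rearranging supply gives Qs = 8P - 104. Setting quantity demanded equal to quantity supplied, 248 - 3P = 8P - 104, gives P* = 32 and Q* = 152.
Since 23 is below P* = 32, the floor does not bind and the free-market outcome prevails.
Since the control does not bind, no trades are prevented and deadweight loss is zero.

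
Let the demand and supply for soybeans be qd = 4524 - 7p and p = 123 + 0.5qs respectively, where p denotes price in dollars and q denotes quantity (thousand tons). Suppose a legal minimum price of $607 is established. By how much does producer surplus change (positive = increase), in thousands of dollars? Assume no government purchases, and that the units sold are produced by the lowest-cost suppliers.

Rearranging supply gives qs = 2p - 246. Setting quantity demanded equal to quantity supplied, 4524 - 7p = 2p - 246, gives p* = 530 and q* = 814.
The floor of 607 is above the equilibrium price 530, so it binds.
At p = 607: qd = 4524 - 7·607 = 275 and qs = 2·607 - 246 = 968.
Producer surplus without the control is ½ · (530 - 123) · 814 = 165649.
With the floor, 275 units are sold at 607. The supply price at q = 275 is 260.5, so PS = ½ · [(607 - 123) + (607 - 260.5)] · 275 = 114193.75.
Change in producer surplus = 114193.75 - 165649 = -51455.25.

-51455.25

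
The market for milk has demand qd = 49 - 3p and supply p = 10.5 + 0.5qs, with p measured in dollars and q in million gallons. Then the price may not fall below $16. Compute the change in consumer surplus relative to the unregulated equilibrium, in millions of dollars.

Rearranging supply gives qs = 2p - 21. In a free market, 49 - 3p = 2p - 21 gives the equilibrium p* = 14, q* = 7.
Since 16 > 14, the floor is binding.
At p = 16: qd = 49 - 3·16 = 1 and qs = 2·16 - 21 = 11.
Consumer surplus without the control is ½ · (49/3 - 14) · 7 = 49/6.
With the floor, consumers buy 1 units at 16, so CS = ½ · (49/3 - 16) · 1 = 1/6.
Change in consumer surplus = 1/6 - 49/6 = -8.

-8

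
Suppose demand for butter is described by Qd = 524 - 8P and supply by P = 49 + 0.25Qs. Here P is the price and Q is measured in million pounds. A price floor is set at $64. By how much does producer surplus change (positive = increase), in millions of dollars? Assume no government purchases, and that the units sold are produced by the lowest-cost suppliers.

-80

Rearranging supply gives Qs = 4P - 196. Setting quantity demanded equal to quantity supplied, 524 - 8P = 4P - 196, gives P* = 60 and Q* = 44.
Because the floor (64) lies above the market-clearing price, it is binding.
At P = 64: Qd = 524 - 8·64 = 12 and Qs = 4·64 - 196 = 60.
Producer surplus without the control is ½ · (60 - 49) · 44 = 242.
With the floor, 12 units are sold at 64. The supply price at Q = 12 is 52, so PS = ½ · [(64 - 49) + (64 - 52)] · 12 = 162.
Change in producer surplus = 162 - 242 = -80.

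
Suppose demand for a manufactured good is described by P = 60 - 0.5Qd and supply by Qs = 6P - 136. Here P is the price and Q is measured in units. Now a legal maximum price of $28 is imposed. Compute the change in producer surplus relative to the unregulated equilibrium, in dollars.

Rearranging demand gives Qd = 120 - 2P. Without the control the market clears where 120 - 2P = 6P - 136, i.e. P* = 32 and Q* = 56.
Because the ceiling (28) lies below the market-clearing price, it is binding.
At P = 28: Qd = 120 - 2·28 = 64 and Qs = 6·28 - 136 = 32.
Producer surplus without the control is ½ · (32 - 68/3) · 56 = 784/3.
With the ceiling, producers sell 32 units at 28, so PS = ½ · (28 - 68/3) · 32 = 256/3.
Change in producer surplus = 256/3 - 784/3 = -176.

-176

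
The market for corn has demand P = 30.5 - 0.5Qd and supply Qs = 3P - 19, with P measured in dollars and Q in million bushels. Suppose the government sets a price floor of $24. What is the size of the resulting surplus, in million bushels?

Rearranging demand gives Qd = 61 - 2P. In a free market, 61 - 2P = 3P - 19 gives the equilibrium P* = 16, Q* = 29.
Since 24 > 16, the floor is binding.
At P = 24: Qd = 61 - 2·24 = 13 and Qs = 3·24 - 19 = 53.
Surplus = Qs - Qd = 53 - 13 = 40.

40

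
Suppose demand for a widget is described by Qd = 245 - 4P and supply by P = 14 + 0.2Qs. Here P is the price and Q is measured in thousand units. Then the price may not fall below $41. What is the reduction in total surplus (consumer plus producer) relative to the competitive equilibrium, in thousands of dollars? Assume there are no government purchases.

129.6

Rearranging supply gives Qs = 5P - 70. In a free market, 245 - 4P = 5P - 70 gives the equilibrium P* = 35, Q* = 105.
The floor of 41 is above the equilibrium price 35, so it binds.
At P = 41: Qd = 245 - 4·41 = 81 and Qs = 5·41 - 70 = 135.
Quantity traded falls to 81. At Q = 81 the demand price is (245 - 81)/4 = 41 and the supply price is (70 + 81)/5 = 30.2.
Deadweight loss = ½ · (41 - 30.2) · (105 - 81) = ½ · 10.8 · 24 = 129.6.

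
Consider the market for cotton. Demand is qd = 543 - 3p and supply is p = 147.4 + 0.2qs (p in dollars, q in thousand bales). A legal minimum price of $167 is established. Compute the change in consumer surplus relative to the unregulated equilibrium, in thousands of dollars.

Rearranging supply gives qs = 5p - 737. Equilibrium: 543 - 3p = 5p - 737, so 1280 = 8p and p* = 160, q* = 63.
The floor of 167 is above the equilibrium price 160, so it binds.
At p = 167: qd = 543 - 3·167 = 42 and qs = 5·167 - 737 = 98.
Consumer surplus without the control is ½ · (181 - 160) · 63 = 661.5.
With the floor, consumers buy 42 units at 167, so CS = ½ · (181 - 167) · 42 = 294.
Change in consumer surplus = 294 - 661.5 = -367.5.

-367.5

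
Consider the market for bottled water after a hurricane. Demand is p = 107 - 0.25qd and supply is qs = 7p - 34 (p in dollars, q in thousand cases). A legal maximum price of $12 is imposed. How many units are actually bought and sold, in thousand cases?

Rearranging demand gives qd = 428 - 4p. Without the control the market clears where 428 - 4p = 7p - 34, i.e. p* = 42 and q* = 260.
Because the ceiling (12) lies below the market-clearing price, it is binding.
At p = 12: qd = 428 - 4·12 = 380 and qs = 7·12 - 34 = 50.
The quantity actually transacted is the short side, supply: 50.

50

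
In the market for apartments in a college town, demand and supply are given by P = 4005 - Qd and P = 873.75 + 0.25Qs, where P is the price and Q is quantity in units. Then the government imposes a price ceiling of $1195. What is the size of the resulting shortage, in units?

1525

Rearranging demand gives Qd = 4005 - P; rearranging supply gives Qs = 4P - 3495. Equilibrium: 4005 - P = 4P - 3495, so 7500 = 5P and P* = 1500, Q* = 2505.
The ceiling of 1195 is below the equilibrium price 1500, so it binds.
At P = 1195: Qd = 4005 - 1195 = 2810 and Qs = 4·1195 - 3495 = 1285.
Shortage = Qd - Qs = 2810 - 1285 = 1525.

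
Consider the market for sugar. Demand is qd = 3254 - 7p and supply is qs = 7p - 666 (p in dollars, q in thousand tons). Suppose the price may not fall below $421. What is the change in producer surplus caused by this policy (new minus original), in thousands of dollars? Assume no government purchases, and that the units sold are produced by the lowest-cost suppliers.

Setting quantity demanded equal to quantity supplied, 3254 - 7p = 7p - 666, gives p* = 280 and q* = 1294.
Because the floor (421) lies above the market-clearing price, it is binding.
At p = 421: qd = 3254 - 7·421 = 307 and qs = 7·421 - 666 = 2281.
Producer surplus without the control is ½ · (280 - 666/7) · 1294 = 837218/7.
With the floor, 307 units are sold at 421. The supply price at q = 307 is 139, so PS = ½ · [(421 - 666/7) + (421 - 139)] · 307 = 1306285/14.
Change in producer surplus = 1306285/14 - 837218/7 = -26296.5.

-26296.5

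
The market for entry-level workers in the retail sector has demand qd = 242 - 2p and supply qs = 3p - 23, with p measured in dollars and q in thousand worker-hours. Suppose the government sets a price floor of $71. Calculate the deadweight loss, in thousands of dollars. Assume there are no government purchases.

540

Equilibrium: 242 - 2p = 3p - 23, so 265 = 5p and p* = 53, q* = 136.
Because the floor (71) lies above the market-clearing price, it is binding.
At p = 71: qd = 242 - 2·71 = 100 and qs = 3·71 - 23 = 190.
Quantity traded falls to 100. At q = 100 the demand price is (242 - 100)/2 = 71 and the supply price is (23 + 100)/3 = 41.
Deadweight loss = ½ · (71 - 41) · (136 - 100) = ½ · 30 · 36 = 540.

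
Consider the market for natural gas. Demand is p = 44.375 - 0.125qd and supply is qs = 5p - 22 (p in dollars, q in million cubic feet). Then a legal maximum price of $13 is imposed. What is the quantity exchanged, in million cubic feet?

43

Rearranging demand gives qd = 355 - 8p. In a free market, 355 - 8p = 5p - 22 gives the equilibrium p* = 29, q* = 123.
Since 13 < 29, the ceiling is binding.
At p = 13: qd = 355 - 8·13 = 251 and qs = 5·13 - 22 = 43.
The quantity actually transacted is the short side, supply: 43.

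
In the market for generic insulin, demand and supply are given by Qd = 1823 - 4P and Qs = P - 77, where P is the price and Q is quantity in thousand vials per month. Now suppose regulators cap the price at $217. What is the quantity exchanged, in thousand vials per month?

In a free market, 1823 - 4P = P - 77 gives the equilibrium P* = 380, Q* = 303.
The ceiling of 217 is below the equilibrium price 380, so it binds.
At P = 217: Qd = 1823 - 4·217 = 955 and Qs = 217 - 77 = 140.
The quantity actually transacted is the short side, supply: 140.

140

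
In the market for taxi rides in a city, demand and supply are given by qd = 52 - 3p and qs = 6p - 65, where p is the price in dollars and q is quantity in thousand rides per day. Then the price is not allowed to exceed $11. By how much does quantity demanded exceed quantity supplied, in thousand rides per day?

18

Equilibrium: 52 - 3p = 6p - 65, so 117 = 9p and p* = 13, q* = 13.
Because the ceiling (11) lies below the market-clearing price, it is binding.
At p = 11: qd = 52 - 3·11 = 19 and qs = 6·11 - 65 = 1.
Shortage = qd - qs = 19 - 1 = 18.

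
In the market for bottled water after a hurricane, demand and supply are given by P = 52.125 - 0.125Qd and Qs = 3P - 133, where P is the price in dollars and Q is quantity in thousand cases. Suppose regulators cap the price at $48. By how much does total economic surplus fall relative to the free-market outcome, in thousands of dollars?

Rearranging demand gives Qd = 417 - 8P. Without the control the market clears where 417 - 8P = 3P - 133, i.e. P* = 50 and Q* = 17.
Because the ceiling (48) lies below the market-clearing price, it is binding.
At P = 48: Qd = 417 - 8·48 = 33 and Qs = 3·48 - 133 = 11.
Quantity traded falls to 11. At Q = 11 the demand price is (417 - 11)/8 = 50.75 and the supply price is (133 + 11)/3 = 48.
Deadweight loss = ½ · (50.75 - 48) · (17 - 11) = ½ · 2.75 · 6 = 8.25.

8.25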